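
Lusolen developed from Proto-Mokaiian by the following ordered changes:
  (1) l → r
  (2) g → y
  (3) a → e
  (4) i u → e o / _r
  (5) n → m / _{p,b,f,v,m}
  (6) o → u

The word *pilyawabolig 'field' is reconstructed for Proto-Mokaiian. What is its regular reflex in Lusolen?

peryeweburiy

Lusolen: *pilyawabolig
  pilyawabolig → piryawaborig   [unconditioned shift]
  piryawaborig → piryawaboriy   [unconditioned shift]
  piryawaboriy → piryeweboriy   [vowel merger]
  piryeweboriy → peryeweboriy   [pre-rhotic lowering]
  peryeweboriy (rule 5 does not apply)
  peryeweboriy → peryeweburiy   [vowel merger]
  giving Lusolen peryeweburiy.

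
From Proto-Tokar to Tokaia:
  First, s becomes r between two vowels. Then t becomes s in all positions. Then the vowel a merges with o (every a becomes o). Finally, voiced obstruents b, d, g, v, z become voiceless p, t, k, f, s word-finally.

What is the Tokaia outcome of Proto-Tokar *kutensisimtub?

Tokaia: *kutensisimtub
  kutensisimtub → kutensirimtub   [rhotacism]
  kutensirimtub → kusensirimsub   [unconditioned shift]
  kusensirimsub (rule 3 does not apply)
  kusensirimsub → kusensirimsup   [final devoicing]
  giving Tokaia kusensirimsup.

kusensirimsup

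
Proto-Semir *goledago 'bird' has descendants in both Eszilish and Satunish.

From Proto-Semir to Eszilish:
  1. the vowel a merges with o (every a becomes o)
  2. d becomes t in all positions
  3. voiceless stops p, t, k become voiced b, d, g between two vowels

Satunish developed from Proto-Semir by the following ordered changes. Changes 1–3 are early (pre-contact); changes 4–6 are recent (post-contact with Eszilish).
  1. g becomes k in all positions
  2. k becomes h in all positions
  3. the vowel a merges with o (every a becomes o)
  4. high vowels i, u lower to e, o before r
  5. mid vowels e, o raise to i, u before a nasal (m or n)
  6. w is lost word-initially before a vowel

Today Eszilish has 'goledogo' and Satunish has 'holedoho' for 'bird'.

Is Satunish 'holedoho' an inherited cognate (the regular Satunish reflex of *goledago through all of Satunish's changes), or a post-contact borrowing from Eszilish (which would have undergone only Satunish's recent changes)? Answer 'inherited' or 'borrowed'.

inherited

If inherited, *goledago would pass through all of Satunish's changes:
Satunish: *goledago > koledako > holedaho > holedoho  (by unconditioned shift, unconditioned shift, vowel merger)
If borrowed from Eszilish 'goledogo' after the early changes, it would undergo only the recent ones:
  rule 4 (pre-rhotic lowering): no change (goledogo)
  rule 5 (pre-nasal raising): no change (goledogo)
  rule 6 (glide loss): no change (goledogo)
  ⇒ as a loan: goledogo
Satunish 'holedoho' matches the inherited outcome exactly, so it is an inherited cognate, not a loan.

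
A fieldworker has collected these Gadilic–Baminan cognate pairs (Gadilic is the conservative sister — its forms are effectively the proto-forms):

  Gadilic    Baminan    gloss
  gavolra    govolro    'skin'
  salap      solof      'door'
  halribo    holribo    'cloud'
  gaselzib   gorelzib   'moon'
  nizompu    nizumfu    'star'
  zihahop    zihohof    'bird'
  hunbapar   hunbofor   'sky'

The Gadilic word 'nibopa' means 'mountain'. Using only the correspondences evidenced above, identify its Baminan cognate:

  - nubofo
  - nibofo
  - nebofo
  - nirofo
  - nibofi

hunbapar ~ hunbofor — Gadilic p corresponds to Baminan f between vowels (before a back vowel).
gavolra ~ govolro — Gadilic a corresponds to Baminan o word-finally.
Applying these to Gadilic 'nibopa':
  nibopa → nibofa   (p→f between vowels (before a back vowel))
  nibofa → nibofo   (a→o word-finally)
So the Baminan cognate is 'nibofo'.

nibofo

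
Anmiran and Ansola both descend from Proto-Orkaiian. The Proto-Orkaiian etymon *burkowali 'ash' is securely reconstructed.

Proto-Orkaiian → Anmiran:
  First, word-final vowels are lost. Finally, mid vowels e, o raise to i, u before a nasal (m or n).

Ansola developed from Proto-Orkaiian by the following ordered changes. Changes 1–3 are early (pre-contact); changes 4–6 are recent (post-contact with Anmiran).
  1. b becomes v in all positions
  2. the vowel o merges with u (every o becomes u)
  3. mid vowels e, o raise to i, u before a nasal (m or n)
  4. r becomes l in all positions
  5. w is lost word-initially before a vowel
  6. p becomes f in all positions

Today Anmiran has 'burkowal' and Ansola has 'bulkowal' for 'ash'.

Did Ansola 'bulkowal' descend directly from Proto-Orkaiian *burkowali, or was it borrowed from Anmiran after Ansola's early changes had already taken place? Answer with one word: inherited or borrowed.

If inherited, *burkowali would pass through all of Ansola's changes:
Ansola: *burkowali > vurkowali > vurkuwali > vulkuwali  (by unconditioned shift, vowel merger, unconditioned shift)
If borrowed from Anmiran 'burkowal' after the early changes, it would undergo only the recent ones:
  rule 4 (unconditioned shift): burkowal → bulkowal
  rule 5 (glide loss): no change (bulkowal)
  rule 6 (unconditioned shift): no change (bulkowal)
  ⇒ as a loan: bulkowal
Ansola 'bulkowal' matches the loan outcome 'bulkowal', not the inherited 'vulkuwali' — it skipped the early Ansola changes, so it was borrowed from Anmiran.

borrowed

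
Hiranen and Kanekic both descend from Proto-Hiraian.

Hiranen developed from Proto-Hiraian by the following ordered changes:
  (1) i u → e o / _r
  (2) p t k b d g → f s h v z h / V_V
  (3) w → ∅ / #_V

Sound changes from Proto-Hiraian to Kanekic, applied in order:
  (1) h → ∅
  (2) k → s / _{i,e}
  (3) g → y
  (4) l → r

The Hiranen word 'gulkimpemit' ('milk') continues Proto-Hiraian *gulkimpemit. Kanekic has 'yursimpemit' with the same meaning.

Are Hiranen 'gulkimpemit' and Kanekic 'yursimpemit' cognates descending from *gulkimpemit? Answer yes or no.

Derive the expected Kanekic reflex of *gulkimpemit:
Kanekic: *gulkimpemit > gulsimpemit > yulsimpemit > yursimpemit  (by palatalisation, unconditioned shift, unconditioned shift)
Kanekic 'yursimpemit' matches the regular reflex exactly, so the pair is cognate.

yes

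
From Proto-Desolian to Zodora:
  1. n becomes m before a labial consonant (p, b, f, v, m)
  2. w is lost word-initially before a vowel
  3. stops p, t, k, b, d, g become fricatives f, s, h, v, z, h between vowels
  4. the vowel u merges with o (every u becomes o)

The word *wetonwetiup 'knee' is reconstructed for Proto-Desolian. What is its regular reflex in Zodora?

Zodora: *wetonwetiup
  wetonwetiup (rule 1 does not apply)
  wetonwetiup → etonwetiup   [glide loss]
  etonwetiup → esonwesiup   [intervocalic lenition]
  esonwesiup → esonwesiop   [vowel merger]
  giving Zodora esonwesiop.

esonwesiop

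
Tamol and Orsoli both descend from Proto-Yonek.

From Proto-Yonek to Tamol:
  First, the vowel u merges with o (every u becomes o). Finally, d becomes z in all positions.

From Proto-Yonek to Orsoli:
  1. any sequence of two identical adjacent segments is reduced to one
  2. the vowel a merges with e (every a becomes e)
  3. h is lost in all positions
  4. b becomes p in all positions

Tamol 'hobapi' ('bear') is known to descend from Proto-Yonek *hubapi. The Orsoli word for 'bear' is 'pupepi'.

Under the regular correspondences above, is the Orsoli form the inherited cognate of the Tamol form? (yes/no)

Derive the expected Orsoli reflex of *hubapi:
Orsoli: *hubapi
  hubapi (rule 1 does not apply)
  hubapi → hubepi   [vowel merger]
  hubepi → ubepi   [h-loss]
  ubepi → upepi   [unconditioned shift]
  giving Orsoli upepi.
The regular Orsoli reflex would be 'upepi', but the attested form is 'pupepi'. The correspondence is irregular, so they are not cognates (the Orsoli form has a different source).

no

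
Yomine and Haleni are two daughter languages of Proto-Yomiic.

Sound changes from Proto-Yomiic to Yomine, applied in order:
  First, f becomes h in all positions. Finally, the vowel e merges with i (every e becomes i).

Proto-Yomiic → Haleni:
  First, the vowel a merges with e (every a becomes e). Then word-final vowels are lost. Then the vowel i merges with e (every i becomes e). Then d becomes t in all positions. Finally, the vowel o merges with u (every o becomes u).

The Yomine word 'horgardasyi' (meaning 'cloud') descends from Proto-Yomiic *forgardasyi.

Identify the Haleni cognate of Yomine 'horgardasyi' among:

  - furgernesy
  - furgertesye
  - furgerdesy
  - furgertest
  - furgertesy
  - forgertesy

furgertesy

Haleni: *forgardasyi > forgerdesyi > forgerdesy > forgertesy > furgertesy  (by vowel merger, apocope, unconditioned shift, vowel merger)
The other candidates each miss or misapply at least one Haleni change.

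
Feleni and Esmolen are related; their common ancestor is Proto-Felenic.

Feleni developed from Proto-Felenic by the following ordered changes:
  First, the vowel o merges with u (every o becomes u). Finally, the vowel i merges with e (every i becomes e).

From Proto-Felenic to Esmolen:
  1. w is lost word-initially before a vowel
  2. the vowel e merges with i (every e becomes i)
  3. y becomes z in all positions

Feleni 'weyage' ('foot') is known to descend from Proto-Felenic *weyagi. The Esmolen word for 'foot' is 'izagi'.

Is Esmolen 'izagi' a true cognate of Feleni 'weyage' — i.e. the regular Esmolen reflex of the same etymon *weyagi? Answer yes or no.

Derive the expected Esmolen reflex of *weyagi:
Esmolen: *weyagi > eyagi > iyagi > izagi  (by glide loss, vowel merger, unconditioned shift)
Esmolen 'izagi' matches the regular reflex exactly, so the pair is cognate.

yes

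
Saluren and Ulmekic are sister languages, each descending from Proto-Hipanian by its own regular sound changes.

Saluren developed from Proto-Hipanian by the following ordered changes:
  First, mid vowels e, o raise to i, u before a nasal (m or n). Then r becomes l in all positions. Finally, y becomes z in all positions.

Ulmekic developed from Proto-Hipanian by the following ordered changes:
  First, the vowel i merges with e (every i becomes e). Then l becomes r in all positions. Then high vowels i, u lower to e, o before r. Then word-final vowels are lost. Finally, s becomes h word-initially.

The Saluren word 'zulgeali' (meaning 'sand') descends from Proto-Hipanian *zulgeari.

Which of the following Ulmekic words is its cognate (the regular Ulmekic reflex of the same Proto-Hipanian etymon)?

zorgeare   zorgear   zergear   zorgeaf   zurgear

Ulmekic: *zulgeari > zulgeare > zurgeare > zorgeare > zorgear  (by vowel merger, unconditioned shift, pre-rhotic lowering, apocope)
The other candidates each miss or misapply at least one Ulmekic change.

zorgear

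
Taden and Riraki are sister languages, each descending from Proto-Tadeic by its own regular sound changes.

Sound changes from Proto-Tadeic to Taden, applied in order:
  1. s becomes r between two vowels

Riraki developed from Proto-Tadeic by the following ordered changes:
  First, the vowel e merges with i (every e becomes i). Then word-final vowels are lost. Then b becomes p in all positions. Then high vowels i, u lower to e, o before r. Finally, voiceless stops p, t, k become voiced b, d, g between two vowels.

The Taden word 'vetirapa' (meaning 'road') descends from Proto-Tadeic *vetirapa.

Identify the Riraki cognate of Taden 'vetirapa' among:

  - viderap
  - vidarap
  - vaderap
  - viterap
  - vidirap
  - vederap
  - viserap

Riraki: *vetirapa
  vetirapa → vitirapa   [vowel merger]
  vitirapa → vitirap   [apocope]
  vitirap (rule 3 does not apply)
  vitirap → viterap   [pre-rhotic lowering]
  viterap → viderap   [intervocalic voicing]
  giving Riraki viderap.

viderap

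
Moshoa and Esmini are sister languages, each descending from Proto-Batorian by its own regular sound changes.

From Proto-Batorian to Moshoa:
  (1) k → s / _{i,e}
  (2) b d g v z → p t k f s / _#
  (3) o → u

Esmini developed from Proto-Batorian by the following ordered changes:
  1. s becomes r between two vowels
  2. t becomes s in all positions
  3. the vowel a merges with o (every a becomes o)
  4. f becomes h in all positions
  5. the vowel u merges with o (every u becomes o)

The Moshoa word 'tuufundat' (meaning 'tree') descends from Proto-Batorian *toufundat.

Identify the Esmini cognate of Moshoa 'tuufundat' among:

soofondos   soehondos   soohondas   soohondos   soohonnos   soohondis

soohondos

Esmini: start from *toufundat.
  rule 1: no change — toufundat
  rule 2 (unconditioned shift): toufundat → soufundas
  rule 3 (vowel merger): soufundas → soufundos
  rule 4 (unconditioned shift): soufundos → souhundos
  rule 5 (vowel merger): souhundos → soohondos
  ⇒ Esmini soohondos
Among the options, 'soohondos' alone shows every Esmini change applied in order.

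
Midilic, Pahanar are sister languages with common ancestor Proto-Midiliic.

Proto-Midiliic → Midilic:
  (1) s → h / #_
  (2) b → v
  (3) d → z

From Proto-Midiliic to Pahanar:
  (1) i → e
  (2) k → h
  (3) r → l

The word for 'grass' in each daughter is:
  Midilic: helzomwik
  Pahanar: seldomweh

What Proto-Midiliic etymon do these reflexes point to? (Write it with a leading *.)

*seldomwik

Position 4: Midilic has z, Pahanar has d. Pahanar preserves d here (none of its changes turn any other segment into d), so the proto-segment is *d.
Position 1: Midilic has h, Pahanar has s. Pahanar preserves s here (none of its changes turn any other segment into s), so the proto-segment is *s.
Verify the candidate proto-form against each daughter:
Midilic: *seldomwik
  seldomwik → heldomwik   [debuccalisation]
  heldomwik (rule 2 does not apply)
  heldomwik → helzomwik   [unconditioned shift]
  giving Midilic helzomwik.
Pahanar: *seldomwik
  seldomwik → seldomwek   [vowel merger]
  seldomwek → seldomweh   [unconditioned shift]
  seldomweh (rule 3 does not apply)
  giving Pahanar seldomweh.
No other proto-form is consistent with every reflex, so the reconstruction is *seldomwik.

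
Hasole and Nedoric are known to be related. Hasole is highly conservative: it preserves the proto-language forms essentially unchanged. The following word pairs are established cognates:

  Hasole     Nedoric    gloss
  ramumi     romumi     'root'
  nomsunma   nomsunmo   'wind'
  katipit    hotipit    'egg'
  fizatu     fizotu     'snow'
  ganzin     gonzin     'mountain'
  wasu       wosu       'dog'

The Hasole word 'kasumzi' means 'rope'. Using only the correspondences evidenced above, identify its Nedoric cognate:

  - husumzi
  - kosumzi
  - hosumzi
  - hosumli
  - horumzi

katipit ~ hotipit — Hasole k corresponds to Nedoric h word-initially before a back vowel.
katipit ~ hotipit, fizatu ~ fizotu — Hasole a corresponds to Nedoric o after a consonant, before a consonant other than r, m, n, p, b, f, v.
Applying these to Hasole 'kasumzi':
  kasumzi → hasumzi   (k→h word-initially before a back vowel)
  hasumzi → hosumzi   (a→o after a consonant, before a consonant other than r, m, n, p, b, f, v)
So the Nedoric cognate is 'hosumzi'.

hosumzi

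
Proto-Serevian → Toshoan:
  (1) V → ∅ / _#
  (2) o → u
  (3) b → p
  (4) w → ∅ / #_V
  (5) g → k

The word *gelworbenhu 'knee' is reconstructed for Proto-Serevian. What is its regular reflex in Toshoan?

kelwurpenh

Toshoan: *gelworbenhu
  gelworbenhu → gelworbenh   [apocope]
  gelworbenh → gelwurbenh   [vowel merger]
  gelwurbenh → gelwurpenh   [unconditioned shift]
  gelwurpenh (rule 4 does not apply)
  gelwurpenh → kelwurpenh   [unconditioned shift]
  giving Toshoan kelwurpenh.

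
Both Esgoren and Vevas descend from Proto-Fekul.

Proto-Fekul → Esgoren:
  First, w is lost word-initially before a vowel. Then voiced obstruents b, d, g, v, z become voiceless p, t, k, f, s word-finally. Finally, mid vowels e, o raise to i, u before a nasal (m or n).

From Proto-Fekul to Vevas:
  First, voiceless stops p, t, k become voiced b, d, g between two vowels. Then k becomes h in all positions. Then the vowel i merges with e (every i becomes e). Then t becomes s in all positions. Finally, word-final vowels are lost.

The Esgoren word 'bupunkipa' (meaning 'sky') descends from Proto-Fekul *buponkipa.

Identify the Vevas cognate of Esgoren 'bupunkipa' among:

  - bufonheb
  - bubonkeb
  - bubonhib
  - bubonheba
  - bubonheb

bubonheb

Vevas: *buponkipa
  buponkipa → bubonkiba   [intervocalic voicing]
  bubonkiba → bubonhiba   [unconditioned shift]
  bubonhiba → bubonheba   [vowel merger]
  bubonheba (rule 4 does not apply)
  bubonheba → bubonheb   [apocope]
  giving Vevas bubonheb.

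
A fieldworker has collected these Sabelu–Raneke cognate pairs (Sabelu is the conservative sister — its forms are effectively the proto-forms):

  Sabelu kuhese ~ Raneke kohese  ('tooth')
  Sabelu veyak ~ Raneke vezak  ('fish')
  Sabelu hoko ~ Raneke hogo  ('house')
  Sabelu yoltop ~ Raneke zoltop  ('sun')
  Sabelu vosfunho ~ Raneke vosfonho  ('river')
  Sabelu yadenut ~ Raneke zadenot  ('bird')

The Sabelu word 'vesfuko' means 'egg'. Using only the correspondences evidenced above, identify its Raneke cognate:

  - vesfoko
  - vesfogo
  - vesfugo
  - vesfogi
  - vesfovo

kuhese ~ kohese, yadenut ~ zadenot — Sabelu u corresponds to Raneke o after a consonant, before a consonant other than r, m, n, p, b, f, v.
hoko ~ hogo — Sabelu k corresponds to Raneke g between vowels (before a back vowel).
Applying these to Sabelu 'vesfuko':
  vesfuko → vesfoko   (u→o after a consonant, before a consonant other than r, m, n, p, b, f, v)
  vesfoko → vesfogo   (k→g between vowels (before a back vowel))
So the Raneke cognate is 'vesfogo'.

vesfogo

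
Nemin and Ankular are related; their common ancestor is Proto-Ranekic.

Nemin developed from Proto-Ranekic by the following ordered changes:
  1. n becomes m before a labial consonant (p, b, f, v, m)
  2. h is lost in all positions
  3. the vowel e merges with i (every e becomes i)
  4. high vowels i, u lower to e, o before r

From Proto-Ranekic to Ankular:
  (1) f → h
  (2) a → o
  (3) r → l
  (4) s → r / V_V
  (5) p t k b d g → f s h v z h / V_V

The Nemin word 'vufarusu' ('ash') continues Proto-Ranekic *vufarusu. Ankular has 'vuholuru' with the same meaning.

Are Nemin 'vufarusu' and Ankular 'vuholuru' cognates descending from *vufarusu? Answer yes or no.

yes

Derive the expected Ankular reflex of *vufarusu:
Ankular: start from *vufarusu.
  rule 1 (unconditioned shift): vufarusu → vuharusu
  rule 2 (vowel merger): vuharusu → vuhorusu
  rule 3 (unconditioned shift): vuhorusu → vuholusu
  rule 4 (rhotacism): vuholusu → vuholuru
  rule 5: no change — vuholuru
  ⇒ Ankular vuholuru
Ankular 'vuholuru' matches the regular reflex exactly, so the pair is cognate.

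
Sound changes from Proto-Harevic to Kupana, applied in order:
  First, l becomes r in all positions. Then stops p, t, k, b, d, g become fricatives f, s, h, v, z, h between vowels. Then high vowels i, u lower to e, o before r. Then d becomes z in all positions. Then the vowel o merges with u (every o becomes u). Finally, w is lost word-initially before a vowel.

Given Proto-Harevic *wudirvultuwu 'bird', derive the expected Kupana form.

uzervurtuwu

Kupana: start from *wudirvultuwu.
  rule 1 (unconditioned shift): wudirvultuwu → wudirvurtuwu
  rule 2 (intervocalic lenition): wudirvurtuwu → wuzirvurtuwu
  rule 3 (pre-rhotic lowering): wuzirvurtuwu → wuzervortuwu
  rule 4: no change — wuzervortuwu
  rule 5 (vowel merger): wuzervortuwu → wuzervurtuwu
  rule 6 (glide loss): wuzervurtuwu → uzervurtuwu
  ⇒ Kupana uzervurtuwu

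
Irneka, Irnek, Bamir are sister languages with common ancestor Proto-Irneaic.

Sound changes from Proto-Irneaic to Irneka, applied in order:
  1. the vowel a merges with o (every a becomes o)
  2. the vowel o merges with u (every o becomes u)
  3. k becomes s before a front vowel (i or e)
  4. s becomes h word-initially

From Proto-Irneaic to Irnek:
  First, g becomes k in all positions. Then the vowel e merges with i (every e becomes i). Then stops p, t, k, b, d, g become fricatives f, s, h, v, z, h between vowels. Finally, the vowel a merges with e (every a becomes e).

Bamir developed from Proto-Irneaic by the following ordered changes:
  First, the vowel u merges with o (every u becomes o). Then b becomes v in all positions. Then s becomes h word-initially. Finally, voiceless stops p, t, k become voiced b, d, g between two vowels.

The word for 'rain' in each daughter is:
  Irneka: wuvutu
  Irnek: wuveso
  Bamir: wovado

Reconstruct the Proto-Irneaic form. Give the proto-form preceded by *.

*wuvato

Position 5: Irneka has t, Irnek has s, Bamir has d. Irneka preserves t here (none of its changes turn any other segment into t), so the proto-segment is *t.
Position 4: Irneka has u, Irnek has e, Bamir has a. Bamir preserves a here (none of its changes turn any other segment into a), so the proto-segment is *a.
This points to *wuvato. Verify forward in each daughter:
Irneka: *wuvato > wuvoto > wuvutu  (by vowel merger, vowel merger)
Irnek: *wuvato > wuvaso > wuveso  (by intervocalic lenition, vowel merger)
Bamir: *wuvato > wovato > wovado  (by vowel merger, intervocalic voicing)
No other proto-form is consistent with every reflex, so the reconstruction is *wuvato.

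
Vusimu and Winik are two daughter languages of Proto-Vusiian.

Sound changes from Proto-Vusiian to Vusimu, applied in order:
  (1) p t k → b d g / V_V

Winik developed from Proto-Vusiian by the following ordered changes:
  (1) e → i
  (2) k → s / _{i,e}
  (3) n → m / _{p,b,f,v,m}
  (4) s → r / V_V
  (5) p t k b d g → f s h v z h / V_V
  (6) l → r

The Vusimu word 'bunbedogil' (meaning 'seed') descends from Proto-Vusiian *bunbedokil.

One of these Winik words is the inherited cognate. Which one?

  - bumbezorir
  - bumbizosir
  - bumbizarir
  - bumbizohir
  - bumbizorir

bumbizorir

Winik: *bunbedokil
  bunbedokil → bunbidokil   [vowel merger]
  bunbidokil → bunbidosil   [palatalisation]
  bunbidosil → bumbidosil   [nasal place assimilation]
  bumbidosil → bumbidoril   [rhotacism]
  bumbidoril → bumbizoril   [intervocalic lenition]
  bumbizoril → bumbizorir   [unconditioned shift]
  giving Winik bumbizorir.
The other candidates each miss or misapply at least one Winik change.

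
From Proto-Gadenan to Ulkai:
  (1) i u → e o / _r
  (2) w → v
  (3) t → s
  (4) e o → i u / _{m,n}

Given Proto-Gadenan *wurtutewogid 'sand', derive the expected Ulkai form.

Ulkai: *wurtutewogid > wortutewogid > vortutevogid > vorsusevogid  (by pre-rhotic lowering, unconditioned shift, unconditioned shift)

vorsusevogid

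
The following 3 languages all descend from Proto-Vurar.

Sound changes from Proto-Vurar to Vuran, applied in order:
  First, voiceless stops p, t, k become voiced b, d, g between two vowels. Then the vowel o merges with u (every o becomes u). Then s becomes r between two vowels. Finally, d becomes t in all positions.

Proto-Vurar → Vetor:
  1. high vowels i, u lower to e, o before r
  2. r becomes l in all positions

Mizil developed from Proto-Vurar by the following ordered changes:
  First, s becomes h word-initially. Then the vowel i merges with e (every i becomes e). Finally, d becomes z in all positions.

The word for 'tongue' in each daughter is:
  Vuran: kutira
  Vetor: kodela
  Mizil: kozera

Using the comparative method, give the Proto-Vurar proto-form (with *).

*kodira

Position 3: Vuran has t, Vetor has d, Mizil has z. Vetor preserves d here (none of its changes turn any other segment into d), so the proto-segment is *d.
Position 2: Vuran has u, Vetor has o, Mizil has o. Mizil preserves o here (none of its changes turn any other segment into o), so the proto-segment is *o.
Position 5: Vuran has r, Vetor has l, Mizil has r. Mizil preserves r here (none of its changes turn any other segment into r), so the proto-segment is *r.
Verify the candidate proto-form against each daughter:
Vuran: *kodira > kudira > kutira  (by vowel merger, unconditioned shift)
Vetor: start from *kodira.
  rule 1 (pre-rhotic lowering): kodira → kodera
  rule 2 (unconditioned shift): kodera → kodela
  ⇒ Vetor kodela
Mizil: *kodira > kodera > kozera  (by vowel merger, unconditioned shift)
*kodira is the unique common source.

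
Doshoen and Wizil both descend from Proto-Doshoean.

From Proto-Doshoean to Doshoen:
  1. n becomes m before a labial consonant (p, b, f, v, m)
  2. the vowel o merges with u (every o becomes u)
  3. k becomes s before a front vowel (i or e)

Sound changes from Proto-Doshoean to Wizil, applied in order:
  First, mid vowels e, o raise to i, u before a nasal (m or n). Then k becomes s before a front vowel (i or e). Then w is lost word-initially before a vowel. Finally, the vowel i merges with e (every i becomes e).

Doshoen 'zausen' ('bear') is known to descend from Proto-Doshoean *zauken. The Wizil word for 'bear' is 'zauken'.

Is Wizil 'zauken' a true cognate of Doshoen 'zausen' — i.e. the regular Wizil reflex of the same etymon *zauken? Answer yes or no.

Derive the expected Wizil reflex of *zauken:
Wizil: start from *zauken.
  rule 1 (pre-nasal raising): zauken → zaukin
  rule 2 (palatalisation): zaukin → zausin
  rule 3: no change — zausin
  rule 4 (vowel merger): zausin → zausen
  ⇒ Wizil zausen
The regular Wizil reflex would be 'zausen', but the attested form is 'zauken'. The correspondence is irregular, so they are not cognates (the Wizil form has a different source).

no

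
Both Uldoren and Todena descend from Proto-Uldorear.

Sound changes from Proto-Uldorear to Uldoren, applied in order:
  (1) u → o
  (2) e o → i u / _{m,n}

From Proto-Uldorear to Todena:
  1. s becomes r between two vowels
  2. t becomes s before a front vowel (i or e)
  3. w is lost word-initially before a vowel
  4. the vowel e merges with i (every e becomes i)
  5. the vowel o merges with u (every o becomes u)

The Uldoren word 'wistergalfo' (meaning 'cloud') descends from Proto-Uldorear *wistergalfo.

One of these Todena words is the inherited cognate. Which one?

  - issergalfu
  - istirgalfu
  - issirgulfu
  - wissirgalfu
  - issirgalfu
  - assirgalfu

issirgalfu

Todena: *wistergalfo > wissergalfo > issergalfo > issirgalfo > issirgalfu  (by palatalisation, glide loss, vowel merger, vowel merger)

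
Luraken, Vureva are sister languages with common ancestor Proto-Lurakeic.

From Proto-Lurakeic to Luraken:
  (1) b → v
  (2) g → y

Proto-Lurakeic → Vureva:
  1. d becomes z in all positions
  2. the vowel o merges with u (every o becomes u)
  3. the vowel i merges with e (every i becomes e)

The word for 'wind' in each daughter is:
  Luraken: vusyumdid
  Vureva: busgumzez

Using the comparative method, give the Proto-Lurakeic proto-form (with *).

*busgumdid

Position 8: Luraken has i, Vureva has e. Luraken preserves i here (none of its changes turn any other segment into i), so the proto-segment is *i.
Position 1: Luraken has v, Vureva has b. Vureva preserves b here (none of its changes turn any other segment into b), so the proto-segment is *b.
Position 7: Luraken has d, Vureva has z. Luraken preserves d here (none of its changes turn any other segment into d), so the proto-segment is *d.
Continuing position by position gives *busgumdid; check it forward:
Luraken: start from *busgumdid.
  rule 1 (unconditioned shift): busgumdid → vusgumdid
  rule 2 (unconditioned shift): vusgumdid → vusyumdid
  ⇒ Luraken vusyumdid
Vureva: *busgumdid
  busgumdid → busgumziz   [unconditioned shift]
  busgumziz (rule 2 does not apply)
  busgumziz → busgumzez   [vowel merger]
  giving Vureva busgumzez.
No other proto-form is consistent with every reflex, so the reconstruction is *busgumdid.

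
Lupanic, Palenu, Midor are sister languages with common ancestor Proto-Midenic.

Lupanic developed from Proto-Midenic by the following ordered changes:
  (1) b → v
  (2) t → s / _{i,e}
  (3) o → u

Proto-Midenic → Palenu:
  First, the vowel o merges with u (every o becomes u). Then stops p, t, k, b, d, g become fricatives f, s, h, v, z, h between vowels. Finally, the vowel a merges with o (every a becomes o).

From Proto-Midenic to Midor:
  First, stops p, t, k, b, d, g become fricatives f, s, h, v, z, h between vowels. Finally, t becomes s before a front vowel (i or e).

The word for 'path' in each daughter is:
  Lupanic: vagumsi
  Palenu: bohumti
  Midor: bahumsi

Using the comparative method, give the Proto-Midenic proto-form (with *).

Position 2: Lupanic has a, Palenu has o, Midor has a. Lupanic preserves a here (none of its changes turn any other segment into a), so the proto-segment is *a.
Position 3: Lupanic has g, Palenu has h, Midor has h. Lupanic preserves g here (none of its changes turn any other segment into g), so the proto-segment is *g.
Position 1: Lupanic has v, Palenu has b, Midor has b. Palenu preserves b here (none of its changes turn any other segment into b), so the proto-segment is *b.
This points to *bagumti. Verify forward in each daughter:
Lupanic: start from *bagumti.
  rule 1 (unconditioned shift): bagumti → vagumti
  rule 2 (palatalisation): vagumti → vagumsi
  rule 3: no change — vagumsi
  ⇒ Lupanic vagumsi
Palenu: *bagumti
  bagumti (rule 1 does not apply)
  bagumti → bahumti   [intervocalic lenition]
  bahumti → bohumti   [vowel merger]
  giving Palenu bohumti.
Midor: *bagumti
  bagumti → bahumti   [intervocalic lenition]
  bahumti → bahumsi   [palatalisation]
  giving Midor bahumsi.
No other proto-form is consistent with every reflex, so the reconstruction is *bagumti.

*bagumti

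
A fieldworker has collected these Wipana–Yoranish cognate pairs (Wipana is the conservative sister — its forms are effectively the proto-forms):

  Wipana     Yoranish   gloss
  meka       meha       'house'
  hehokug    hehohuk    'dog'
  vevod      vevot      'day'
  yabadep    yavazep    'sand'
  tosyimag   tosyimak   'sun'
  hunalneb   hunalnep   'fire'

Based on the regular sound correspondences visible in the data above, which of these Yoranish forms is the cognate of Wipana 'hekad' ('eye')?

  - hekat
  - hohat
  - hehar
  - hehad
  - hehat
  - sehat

hehat

meka ~ meha — Wipana k corresponds to Yoranish h between vowels (before a back vowel).
vevod ~ vevot — Wipana d corresponds to Yoranish t word-finally.
Applying these to Wipana 'hekad':
  hekad → hehad   (k→h between vowels (before a back vowel))
  hehad → hehat   (d→t word-finally)
So the Yoranish cognate is 'hehat'.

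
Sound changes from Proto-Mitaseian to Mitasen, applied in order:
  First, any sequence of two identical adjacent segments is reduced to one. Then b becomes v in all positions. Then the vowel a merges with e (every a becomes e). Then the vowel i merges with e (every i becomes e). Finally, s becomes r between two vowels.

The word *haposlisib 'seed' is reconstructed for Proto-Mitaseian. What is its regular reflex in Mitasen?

heposlerev

Mitasen: start from *haposlisib.
  rule 1: no change — haposlisib
  rule 2 (unconditioned shift): haposlisib → haposlisiv
  rule 3 (vowel merger): haposlisiv → heposlisiv
  rule 4 (vowel merger): heposlisiv → heposlesev
  rule 5 (rhotacism): heposlesev → heposlerev
  ⇒ Mitasen heposlerev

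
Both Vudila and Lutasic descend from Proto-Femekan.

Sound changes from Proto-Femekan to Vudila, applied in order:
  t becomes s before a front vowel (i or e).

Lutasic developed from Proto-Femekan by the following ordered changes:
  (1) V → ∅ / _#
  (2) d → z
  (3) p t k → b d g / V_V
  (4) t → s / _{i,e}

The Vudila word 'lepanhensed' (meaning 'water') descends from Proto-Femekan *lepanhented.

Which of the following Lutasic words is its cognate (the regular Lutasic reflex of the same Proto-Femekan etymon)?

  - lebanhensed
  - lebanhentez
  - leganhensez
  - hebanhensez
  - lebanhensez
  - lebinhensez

Lutasic: *lepanhented
  lepanhented (rule 1 does not apply)
  lepanhented → lepanhentez   [unconditioned shift]
  lepanhentez → lebanhentez   [intervocalic voicing]
  lebanhentez → lebanhensez   [palatalisation]
  giving Lutasic lebanhensez.
The other candidates each miss or misapply at least one Lutasic change.

lebanhensez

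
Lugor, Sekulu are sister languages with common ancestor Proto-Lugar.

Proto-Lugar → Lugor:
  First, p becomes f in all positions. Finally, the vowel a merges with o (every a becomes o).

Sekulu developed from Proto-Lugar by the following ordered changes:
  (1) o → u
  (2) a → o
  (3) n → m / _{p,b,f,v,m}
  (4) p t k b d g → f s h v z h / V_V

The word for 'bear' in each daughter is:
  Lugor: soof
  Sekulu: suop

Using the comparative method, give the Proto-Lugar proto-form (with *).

Position 2: Lugor has o, Sekulu has u. Taking the neighbouring segments as reconstructed: Lugor o could go back to *a or *o; Sekulu u could go back to *o or *u — the one source consistent with every daughter is *o.
Position 3: Lugor has o, Sekulu has o. In Sekulu, o can only continue *a, so the proto-segment is *a.
Position 4: Lugor has f, Sekulu has p. Sekulu preserves p here (none of its changes turn any other segment into p), so the proto-segment is *p.
The remaining positions agree across the daughters. Check the candidate against every language:
Lugor: *soap > soaf > soof  (by unconditioned shift, vowel merger)
Sekulu: *soap
  soap → suap   [vowel merger]
  suap → suop   [vowel merger]
  suop (rule 3 does not apply)
  suop (rule 4 does not apply)
  giving Sekulu suop.
*soap is the unique common source.

*soap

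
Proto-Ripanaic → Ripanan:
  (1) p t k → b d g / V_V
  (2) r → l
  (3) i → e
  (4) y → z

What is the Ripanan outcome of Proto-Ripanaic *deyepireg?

Ripanan: start from *deyepireg.
  rule 1 (intervocalic voicing): deyepireg → deyebireg
  rule 2 (unconditioned shift): deyebireg → deyebileg
  rule 3 (vowel merger): deyebileg → deyebeleg
  rule 4 (unconditioned shift): deyebeleg → dezebeleg
  ⇒ Ripanan dezebeleg

dezebeleg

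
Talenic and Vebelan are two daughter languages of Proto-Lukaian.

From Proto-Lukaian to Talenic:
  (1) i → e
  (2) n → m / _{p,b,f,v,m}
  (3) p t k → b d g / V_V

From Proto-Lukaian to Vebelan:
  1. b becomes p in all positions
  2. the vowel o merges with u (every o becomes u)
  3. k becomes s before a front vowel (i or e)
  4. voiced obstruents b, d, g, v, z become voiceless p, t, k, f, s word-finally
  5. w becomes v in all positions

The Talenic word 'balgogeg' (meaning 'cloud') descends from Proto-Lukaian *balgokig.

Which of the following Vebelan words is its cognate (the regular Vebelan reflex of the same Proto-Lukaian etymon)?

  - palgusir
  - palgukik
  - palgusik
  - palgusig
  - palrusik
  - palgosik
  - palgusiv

Vebelan: start from *balgokig.
  rule 1 (unconditioned shift): balgokig → palgokig
  rule 2 (vowel merger): palgokig → palgukig
  rule 3 (palatalisation): palgukig → palgusig
  rule 4 (final devoicing): palgusig → palgusik
  rule 5: no change — palgusik
  ⇒ Vebelan palgusik

palgusik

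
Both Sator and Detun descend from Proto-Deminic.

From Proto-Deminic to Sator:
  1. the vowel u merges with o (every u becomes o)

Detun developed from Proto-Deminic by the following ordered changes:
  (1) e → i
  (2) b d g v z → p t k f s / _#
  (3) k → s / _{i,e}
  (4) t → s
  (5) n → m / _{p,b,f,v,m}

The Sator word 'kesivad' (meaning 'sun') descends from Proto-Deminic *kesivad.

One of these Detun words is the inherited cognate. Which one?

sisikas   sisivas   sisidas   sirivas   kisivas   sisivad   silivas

sisivas

Detun: start from *kesivad.
  rule 1 (vowel merger): kesivad → kisivad
  rule 2 (final devoicing): kisivad → kisivat
  rule 3 (palatalisation): kisivat → sisivat
  rule 4 (unconditioned shift): sisivat → sisivas
  rule 5: no change — sisivas
  ⇒ Detun sisivas
The other candidates each miss or misapply at least one Detun change.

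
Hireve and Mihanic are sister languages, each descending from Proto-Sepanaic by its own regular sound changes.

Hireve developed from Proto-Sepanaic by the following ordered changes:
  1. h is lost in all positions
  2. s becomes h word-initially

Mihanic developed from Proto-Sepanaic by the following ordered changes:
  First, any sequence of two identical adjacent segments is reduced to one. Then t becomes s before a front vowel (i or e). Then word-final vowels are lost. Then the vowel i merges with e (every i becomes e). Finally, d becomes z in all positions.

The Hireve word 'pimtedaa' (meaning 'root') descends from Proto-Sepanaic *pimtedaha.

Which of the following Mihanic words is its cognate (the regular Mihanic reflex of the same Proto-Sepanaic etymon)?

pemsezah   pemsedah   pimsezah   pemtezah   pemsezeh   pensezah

pemsezah

Mihanic: start from *pimtedaha.
  rule 1: no change — pimtedaha
  rule 2 (palatalisation): pimtedaha → pimsedaha
  rule 3 (apocope): pimsedaha → pimsedah
  rule 4 (vowel merger): pimsedah → pemsedah
  rule 5 (unconditioned shift): pemsedah → pemsezah
  ⇒ Mihanic pemsezah
Among the options, 'pemsezah' alone shows every Mihanic change applied in order.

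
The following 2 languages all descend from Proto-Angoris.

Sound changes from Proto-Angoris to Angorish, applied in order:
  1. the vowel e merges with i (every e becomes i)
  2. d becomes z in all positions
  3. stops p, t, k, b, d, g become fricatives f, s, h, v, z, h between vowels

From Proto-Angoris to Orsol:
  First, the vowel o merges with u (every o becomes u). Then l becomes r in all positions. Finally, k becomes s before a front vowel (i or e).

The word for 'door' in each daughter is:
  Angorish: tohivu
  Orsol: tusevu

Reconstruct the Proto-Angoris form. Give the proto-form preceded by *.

*tokevu

Position 4: Angorish has i, Orsol has e. Orsol preserves e here (none of its changes turn any other segment into e), so the proto-segment is *e.
Position 3: Angorish has h, Orsol has s. Taking the neighbouring segments as reconstructed: Angorish h could go back to *k or *g or *h; Orsol s could go back to *k or *s — the one source consistent with every daughter is *k.
Position 2: Angorish has o, Orsol has u. Angorish preserves o here (none of its changes turn any other segment into o), so the proto-segment is *o.
Continuing position by position gives *tokevu; check it forward:
Angorish: *tokevu > tokivu > tohivu  (by vowel merger, intervocalic lenition)
Orsol: *tokevu
  tokevu → tukevu   [vowel merger]
  tukevu (rule 2 does not apply)
  tukevu → tusevu   [palatalisation]
  giving Orsol tusevu.
Only *tokevu yields all of Angorish tohivu, Orsol tusevu.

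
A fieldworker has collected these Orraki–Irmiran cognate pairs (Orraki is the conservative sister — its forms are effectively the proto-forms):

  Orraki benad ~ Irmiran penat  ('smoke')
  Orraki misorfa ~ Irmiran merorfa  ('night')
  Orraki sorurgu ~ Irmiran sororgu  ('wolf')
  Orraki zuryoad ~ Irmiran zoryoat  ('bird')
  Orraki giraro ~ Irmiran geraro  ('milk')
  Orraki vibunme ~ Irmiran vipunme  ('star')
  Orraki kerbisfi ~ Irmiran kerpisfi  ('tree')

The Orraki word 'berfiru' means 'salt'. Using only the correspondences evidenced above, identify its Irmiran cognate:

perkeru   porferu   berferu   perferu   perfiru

benad ~ penat — Orraki b corresponds to Irmiran p word-initially before a front vowel.
giraro ~ geraro — Orraki i corresponds to Irmiran e after a consonant, before r.
Applying these to Orraki 'berfiru':
  berfiru → perfiru   (b→p word-initially before a front vowel)
  perfiru → perferu   (i→e after a consonant, before r)
So the Irmiran cognate is 'perferu'.

perferu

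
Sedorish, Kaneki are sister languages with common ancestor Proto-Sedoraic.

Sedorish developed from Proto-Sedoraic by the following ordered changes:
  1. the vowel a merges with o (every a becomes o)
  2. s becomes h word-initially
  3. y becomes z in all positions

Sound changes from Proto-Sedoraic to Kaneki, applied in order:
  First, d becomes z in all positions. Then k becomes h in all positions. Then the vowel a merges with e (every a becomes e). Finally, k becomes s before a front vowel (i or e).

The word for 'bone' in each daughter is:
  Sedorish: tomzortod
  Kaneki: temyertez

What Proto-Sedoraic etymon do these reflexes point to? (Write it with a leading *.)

*tamyartad

Position 4: Sedorish has z, Kaneki has y. Kaneki preserves y here (none of its changes turn any other segment into y), so the proto-segment is *y.
Position 5: Sedorish has o, Kaneki has e. Taking the neighbouring segments as reconstructed: Sedorish o could go back to *a or *o; Kaneki e could go back to *a or *e — the one source consistent with every daughter is *a.
Continuing position by position gives *tamyartad; check it forward:
Sedorish: *tamyartad
  tamyartad → tomyortod   [vowel merger]
  tomyortod (rule 2 does not apply)
  tomyortod → tomzortod   [unconditioned shift]
  giving Sedorish tomzortod.
Kaneki: start from *tamyartad.
  rule 1 (unconditioned shift): tamyartad → tamyartaz
  rule 2: no change — tamyartaz
  rule 3 (vowel merger): tamyartaz → temyertez
  rule 4: no change — temyertez
  ⇒ Kaneki temyertez
*tamyartad is the unique common source.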